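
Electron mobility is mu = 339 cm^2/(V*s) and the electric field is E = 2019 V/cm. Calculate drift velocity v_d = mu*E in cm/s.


Step 1: v_d = mu * E
Step 2: v_d = 339 * 2019 = 684441
Step 3: v_d = 6.84e+05 cm/s

6.84e+05


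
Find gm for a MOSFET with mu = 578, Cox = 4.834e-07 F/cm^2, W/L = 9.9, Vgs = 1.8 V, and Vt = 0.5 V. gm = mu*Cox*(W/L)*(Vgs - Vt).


Step 1: Vov = Vgs - Vt = 1.8 - 0.5 = 1.3 V
Step 2: gm = mu * Cox * (W/L) * Vov
Step 3: gm = 578 * 4.834e-07 * 9.9 * 1.3 = 3.60e-03 S

3.60e-03


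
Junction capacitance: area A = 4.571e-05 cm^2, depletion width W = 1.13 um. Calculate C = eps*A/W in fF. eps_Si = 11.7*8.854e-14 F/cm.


Step 1: eps_Si = 11.7 * 8.854e-14 = 1.035918e-12 F/cm
Step 2: W in cm = 1.13 * 1e-4 = 1.13e-04 cm
Step 3: C = 1.035918e-12 * 4.571e-05 / 1.13e-04 = 4.190426e-13 F
Step 4: C = 419.04 fF

419.04


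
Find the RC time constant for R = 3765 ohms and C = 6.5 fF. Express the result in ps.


Step 1: tau = R * C
Step 2: tau = 3765 * 6.5 fF = 3765 * 6.5e-15 F
Step 3: tau = 2.44725e-11 s = 24.4725 ps

24.4725


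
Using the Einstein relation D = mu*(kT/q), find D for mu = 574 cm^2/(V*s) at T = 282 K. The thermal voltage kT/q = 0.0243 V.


Step 1: D = mu * (kT/q)
Step 2: D = 574 * 0.0243
Step 3: D = 13.95 cm^2/s

13.95


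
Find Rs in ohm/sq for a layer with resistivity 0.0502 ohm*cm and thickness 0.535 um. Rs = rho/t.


Step 1: Convert thickness to cm: t = 0.535 um = 5.3500e-05 cm
Step 2: Rs = rho / t = 0.0502 / 5.3500e-05
Step 3: Rs = 938.3 ohm/sq

938.3


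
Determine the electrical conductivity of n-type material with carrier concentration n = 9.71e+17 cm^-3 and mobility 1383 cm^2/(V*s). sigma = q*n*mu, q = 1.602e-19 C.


Step 1: sigma = q * n * mu
Step 2: sigma = 1.602e-19 * 9.71e+17 * 1383
Step 3: sigma = 2.151e+02 S/cm

2.151e+02


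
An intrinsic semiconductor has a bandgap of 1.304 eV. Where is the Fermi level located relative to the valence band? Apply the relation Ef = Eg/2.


Step 1: For an intrinsic semiconductor, the Fermi level sits at midgap.
Step 2: Ef = Eg / 2 = 1.304 / 2 = 0.652 eV

0.652


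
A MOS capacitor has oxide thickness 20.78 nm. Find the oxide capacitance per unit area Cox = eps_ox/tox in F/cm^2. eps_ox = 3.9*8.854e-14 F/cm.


Step 1: eps_ox = 3.9 * 8.854e-14 = 3.45306e-13 F/cm
Step 2: tox in cm = 20.78 nm * 1e-7 = 2.0780e-06 cm
Step 3: Cox = 3.45306e-13 / 2.0780e-06 = 1.66e-07 F/cm^2

1.66e-07


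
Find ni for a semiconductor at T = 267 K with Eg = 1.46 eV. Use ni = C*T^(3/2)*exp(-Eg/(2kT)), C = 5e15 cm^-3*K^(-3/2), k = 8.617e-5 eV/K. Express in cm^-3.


Step 1: Compute kT = 8.617e-5 * 267 = 0.02300739 eV
Step 2: Exponent = -Eg/(2kT) = -1.46/(2*0.02300739) = -31.72894
Step 3: T^(3/2) = 267^1.5 = 4362.82
Step 4: ni = 5e15 * 4362.82 * exp(-31.72894) = 3.62e+05 cm^-3

3.62e+05


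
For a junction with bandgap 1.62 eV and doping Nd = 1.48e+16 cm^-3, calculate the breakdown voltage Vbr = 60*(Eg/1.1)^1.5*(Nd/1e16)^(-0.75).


Step 1: Eg/1.1 = 1.62/1.1 = 1.472727
Step 2: (Eg/1.1)^1.5 = 1.472727^1.5 = 1.787242
Step 3: (Nd/1e16)^(-0.75) = (1.48)^(-0.75) = 0.745253
Step 4: Vbr = 60 * 1.787242 * 0.745253 = 79.9 V

79.9


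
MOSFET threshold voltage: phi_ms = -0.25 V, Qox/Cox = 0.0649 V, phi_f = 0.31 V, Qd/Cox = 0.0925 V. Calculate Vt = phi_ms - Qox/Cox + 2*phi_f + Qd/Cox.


Step 1: Vt = phi_ms - Qox/Cox + 2*phi_f + Qd/Cox
Step 2: Vt = -0.25 - 0.0649 + 2*0.31 + 0.0925
Step 3: Vt = -0.25 - 0.0649 + 0.62 + 0.0925
Step 4: Vt = 0.3976 V

0.3976


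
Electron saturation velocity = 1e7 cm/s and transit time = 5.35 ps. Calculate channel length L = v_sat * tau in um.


Step 1: tau in seconds = 5.35 ps * 1e-12 = 5.3500e-12 s
Step 2: L = v_sat * tau = 1e7 * 5.3500e-12 = 5.3500e-05 cm
Step 3: L in um = 5.3500e-05 * 1e4 = 0.535 um

0.535


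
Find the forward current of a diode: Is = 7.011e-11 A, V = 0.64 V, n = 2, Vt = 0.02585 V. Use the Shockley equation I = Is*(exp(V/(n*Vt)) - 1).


Step 1: V/(n*Vt) = 0.64/(2*0.02585) = 12.3791
Step 2: exp(12.3791) = 2.3778e+05
Step 3: I = 7.011e-11 * (2.3778e+05 - 1) = 1.67e-05 A

1.67e-05


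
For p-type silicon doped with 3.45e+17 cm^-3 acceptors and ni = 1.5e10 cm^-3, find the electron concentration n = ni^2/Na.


Step 1: Majority hole concentration p ≈ Na = 3.45e+17 cm^-3
Step 2: n = ni^2 / Na = (1.5e10)^2 / 3.45e+17
Step 3: n = 6.52e+02 cm^-3

6.52e+02


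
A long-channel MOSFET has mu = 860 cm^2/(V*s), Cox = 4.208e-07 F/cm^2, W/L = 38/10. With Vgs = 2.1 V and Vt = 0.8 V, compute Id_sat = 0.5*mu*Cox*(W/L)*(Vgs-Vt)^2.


Step 1: Overdrive voltage Vov = Vgs - Vt = 2.1 - 0.8 = 1.3 V
Step 2: W/L = 38/10 = 3.8
Step 3: Id = 0.5 * 860 * 4.208e-07 * 3.8 * 1.3^2
Step 4: Id = 1.16e-03 A

1.16e-03


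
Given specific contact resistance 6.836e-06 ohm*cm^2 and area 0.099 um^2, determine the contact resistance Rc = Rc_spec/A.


Step 1: Convert area to cm^2: 0.099 um^2 = 9.9000e-10 cm^2
Step 2: Rc = Rc_spec / A = 6.836e-06 / 9.9000e-10
Step 3: Rc = 6.91e+03 ohms

6.91e+03


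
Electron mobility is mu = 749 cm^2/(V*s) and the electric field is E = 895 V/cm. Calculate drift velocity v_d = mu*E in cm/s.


Step 1: v_d = mu * E
Step 2: v_d = 749 * 895 = 670355
Step 3: v_d = 6.70e+05 cm/s

6.70e+05


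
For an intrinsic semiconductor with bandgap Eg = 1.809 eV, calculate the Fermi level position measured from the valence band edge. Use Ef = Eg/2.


Step 1: For an intrinsic semiconductor, the Fermi level sits at midgap.
Step 2: Ef = Eg / 2 = 1.809 / 2 = 0.9045 eV

0.9045


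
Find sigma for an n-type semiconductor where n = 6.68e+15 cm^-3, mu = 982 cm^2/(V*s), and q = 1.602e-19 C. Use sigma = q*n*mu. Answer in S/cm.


Step 1: sigma = q * n * mu
Step 2: sigma = 1.602e-19 * 6.68e+15 * 982
Step 3: sigma = 1.051e+00 S/cm

1.051e+00


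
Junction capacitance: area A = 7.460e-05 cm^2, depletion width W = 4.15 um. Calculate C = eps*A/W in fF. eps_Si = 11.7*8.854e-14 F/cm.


Step 1: eps_Si = 11.7 * 8.854e-14 = 1.035918e-12 F/cm
Step 2: W in cm = 4.15 * 1e-4 = 4.15e-04 cm
Step 3: C = 1.035918e-12 * 7.460e-05 / 4.15e-04 = 1.862156e-13 F
Step 4: C = 186.22 fF

186.22


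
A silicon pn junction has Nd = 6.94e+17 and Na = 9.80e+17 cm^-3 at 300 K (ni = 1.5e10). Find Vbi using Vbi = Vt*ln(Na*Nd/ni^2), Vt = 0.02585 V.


Step 1: Compute Na*Nd/ni^2 = 9.80e+17 * 6.94e+17 / (1.5e10)^2 = 3.0228e+15
Step 2: ln(3.0228e+15) = 35.6450
Step 3: Vbi = 0.02585 * 35.6450 = 0.921 V

0.921


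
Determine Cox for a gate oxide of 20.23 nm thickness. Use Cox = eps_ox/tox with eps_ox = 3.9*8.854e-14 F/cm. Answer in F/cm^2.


Step 1: eps_ox = 3.9 * 8.854e-14 = 3.45306e-13 F/cm
Step 2: tox in cm = 20.23 nm * 1e-7 = 2.0230e-06 cm
Step 3: Cox = 3.45306e-13 / 2.0230e-06 = 1.71e-07 F/cm^2

1.71e-07


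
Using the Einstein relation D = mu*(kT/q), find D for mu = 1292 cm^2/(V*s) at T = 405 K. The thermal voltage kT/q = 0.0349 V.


Step 1: D = mu * (kT/q)
Step 2: D = 1292 * 0.0349
Step 3: D = 45.09 cm^2/s

45.09


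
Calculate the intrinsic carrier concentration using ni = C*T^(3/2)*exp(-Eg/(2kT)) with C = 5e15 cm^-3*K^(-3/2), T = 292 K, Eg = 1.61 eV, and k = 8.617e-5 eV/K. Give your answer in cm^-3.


Step 1: Compute kT = 8.617e-5 * 292 = 0.02516164 eV
Step 2: Exponent = -Eg/(2kT) = -1.61/(2*0.02516164) = -31.99315
Step 3: T^(3/2) = 292^1.5 = 4989.70
Step 4: ni = 5e15 * 4989.70 * exp(-31.99315) = 3.18e+05 cm^-3

3.18e+05


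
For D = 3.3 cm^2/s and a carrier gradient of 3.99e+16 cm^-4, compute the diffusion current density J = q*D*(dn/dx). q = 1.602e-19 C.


Step 1: J = q * D * (dn/dx)
Step 2: J = 1.602e-19 * 3.3 * 3.99e+16
Step 3: J = 2.11e-02 A/cm^2

2.11e-02


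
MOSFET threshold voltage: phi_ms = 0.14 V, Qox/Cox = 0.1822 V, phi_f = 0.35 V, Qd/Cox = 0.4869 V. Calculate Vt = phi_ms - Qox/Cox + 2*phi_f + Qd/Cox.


Step 1: Vt = phi_ms - Qox/Cox + 2*phi_f + Qd/Cox
Step 2: Vt = 0.14 - 0.1822 + 2*0.35 + 0.4869
Step 3: Vt = 0.14 - 0.1822 + 0.7 + 0.4869
Step 4: Vt = 1.1447 V

1.1447


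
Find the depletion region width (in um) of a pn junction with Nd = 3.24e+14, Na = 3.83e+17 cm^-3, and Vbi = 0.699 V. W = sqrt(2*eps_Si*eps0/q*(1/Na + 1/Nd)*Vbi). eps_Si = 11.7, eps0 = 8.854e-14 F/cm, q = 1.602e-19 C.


Step 1: 1/Na + 1/Nd = 1/3.83e+17 + 1/3.24e+14 = 3.08903e-15
Step 2: 2*eps*eps0/q = 2*11.7*8.854e-14/1.602e-19 = 1.293281e+07
Step 3: W^2 = 1.293281e+07 * 3.08903e-15 * 0.699 = 2.79249e-08
Step 4: W = sqrt(2.79249e-08) = 1.671e-04 cm = 1.671 um

1.671


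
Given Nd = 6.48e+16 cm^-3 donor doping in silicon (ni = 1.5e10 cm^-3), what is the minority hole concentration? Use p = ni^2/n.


Step 1: Since Nd >> ni, n ≈ Nd = 6.48e+16 cm^-3
Step 2: p = ni^2 / n = (1.5e10)^2 / 6.48e+16
Step 3: p = 2.25e20 / 6.48e+16 = 3.47e+03 cm^-3

3.47e+03


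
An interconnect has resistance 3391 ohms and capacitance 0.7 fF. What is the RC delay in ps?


Step 1: tau = R * C
Step 2: tau = 3391 * 0.7 fF = 3391 * 7.0e-16 F
Step 3: tau = 2.3737e-12 s = 2.3737 ps

2.3737


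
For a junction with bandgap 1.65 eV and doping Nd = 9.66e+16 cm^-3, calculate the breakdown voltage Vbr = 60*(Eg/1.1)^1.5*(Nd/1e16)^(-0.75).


Step 1: Eg/1.1 = 1.65/1.1 = 1.500000
Step 2: (Eg/1.1)^1.5 = 1.500000^1.5 = 1.837117
Step 3: (Nd/1e16)^(-0.75) = (9.66)^(-0.75) = 0.182502
Step 4: Vbr = 60 * 1.837117 * 0.182502 = 20.1 V

20.1


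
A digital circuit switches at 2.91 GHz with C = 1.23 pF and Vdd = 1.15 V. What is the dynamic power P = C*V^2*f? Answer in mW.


Step 1: V^2 = 1.15^2 = 1.3225 V^2
Step 2: P = C*V^2*f = 1.23e-12 F * 1.3225 * 2.91e9 Hz
Step 3: P = 4.73362425e-03 W
Step 4: P = 4.734 mW

4.734


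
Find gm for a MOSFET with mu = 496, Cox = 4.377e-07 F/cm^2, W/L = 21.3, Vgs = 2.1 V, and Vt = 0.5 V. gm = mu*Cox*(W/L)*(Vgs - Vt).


Step 1: Vov = Vgs - Vt = 2.1 - 0.5 = 1.6 V
Step 2: gm = mu * Cox * (W/L) * Vov
Step 3: gm = 496 * 4.377e-07 * 21.3 * 1.6 = 7.40e-03 S

7.40e-03


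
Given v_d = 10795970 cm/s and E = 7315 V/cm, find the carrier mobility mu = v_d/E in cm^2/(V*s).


Step 1: mu = v_d / E
Step 2: mu = 10795970 / 7315
Step 3: mu = 1475.87 cm^2/(V*s)

1475.87


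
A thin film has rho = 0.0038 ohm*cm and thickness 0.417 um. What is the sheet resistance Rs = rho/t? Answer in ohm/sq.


Step 1: Convert thickness to cm: t = 0.417 um = 4.1700e-05 cm
Step 2: Rs = rho / t = 0.0038 / 4.1700e-05
Step 3: Rs = 91.1 ohm/sq

91.1


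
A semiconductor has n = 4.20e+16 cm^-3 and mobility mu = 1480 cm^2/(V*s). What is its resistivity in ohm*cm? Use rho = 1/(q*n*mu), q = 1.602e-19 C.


Step 1: sigma = q * n * mu = 1.602e-19 * 4.20e+16 * 1480 = 9.95803e+00 S/cm
Step 2: rho = 1 / sigma = 1 / 9.95803e+00 = 0.1004 ohm*cm

0.1004


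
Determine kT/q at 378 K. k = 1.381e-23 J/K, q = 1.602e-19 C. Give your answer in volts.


Step 1: kT = 1.381e-23 * 378 = 5.22018e-21 J
Step 2: Vt = kT/q = 5.22018e-21 / 1.602e-19
Step 3: Vt = 0.03259 V

0.03259


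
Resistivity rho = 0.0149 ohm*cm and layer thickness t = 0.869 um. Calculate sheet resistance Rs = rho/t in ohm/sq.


Step 1: Convert thickness to cm: t = 0.869 um = 8.6900e-05 cm
Step 2: Rs = rho / t = 0.0149 / 8.6900e-05
Step 3: Rs = 171.5 ohm/sq

171.5


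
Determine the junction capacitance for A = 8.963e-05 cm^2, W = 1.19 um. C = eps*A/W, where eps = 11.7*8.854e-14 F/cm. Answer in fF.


Step 1: eps_Si = 11.7 * 8.854e-14 = 1.035918e-12 F/cm
Step 2: W in cm = 1.19 * 1e-4 = 1.19e-04 cm
Step 3: C = 1.035918e-12 * 8.963e-05 / 1.19e-04 = 7.802465e-13 F
Step 4: C = 780.25 fF

780.25


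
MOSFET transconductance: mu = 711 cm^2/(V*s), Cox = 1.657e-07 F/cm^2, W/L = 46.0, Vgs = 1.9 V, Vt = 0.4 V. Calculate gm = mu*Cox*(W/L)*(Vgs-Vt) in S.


Step 1: Vov = Vgs - Vt = 1.9 - 0.4 = 1.5 V
Step 2: gm = mu * Cox * (W/L) * Vov
Step 3: gm = 711 * 1.657e-07 * 46.0 * 1.5 = 8.13e-03 S

8.13e-03


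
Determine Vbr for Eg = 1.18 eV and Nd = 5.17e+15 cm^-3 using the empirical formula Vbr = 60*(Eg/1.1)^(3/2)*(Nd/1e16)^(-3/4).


Step 1: Eg/1.1 = 1.18/1.1 = 1.072727
Step 2: (Eg/1.1)^1.5 = 1.072727^1.5 = 1.111051
Step 3: (Nd/1e16)^(-0.75) = (0.517)^(-0.75) = 1.640144
Step 4: Vbr = 60 * 1.111051 * 1.640144 = 109.3 V

109.3


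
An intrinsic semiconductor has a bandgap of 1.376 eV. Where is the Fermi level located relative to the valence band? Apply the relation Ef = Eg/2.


Step 1: For an intrinsic semiconductor, the Fermi level sits at midgap.
Step 2: Ef = Eg / 2 = 1.376 / 2 = 0.688 eV

0.688


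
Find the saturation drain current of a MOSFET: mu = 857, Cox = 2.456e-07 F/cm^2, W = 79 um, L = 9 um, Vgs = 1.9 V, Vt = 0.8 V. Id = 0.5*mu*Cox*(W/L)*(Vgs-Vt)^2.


Step 1: Overdrive voltage Vov = Vgs - Vt = 1.9 - 0.8 = 1.1 V
Step 2: W/L = 79/9 = 8.77778
Step 3: Id = 0.5 * 857 * 2.456e-07 * 8.77778 * 1.1^2
Step 4: Id = 1.12e-03 A

1.12e-03


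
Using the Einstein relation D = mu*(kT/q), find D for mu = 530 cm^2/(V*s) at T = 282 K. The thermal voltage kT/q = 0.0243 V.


Step 1: D = mu * (kT/q)
Step 2: D = 530 * 0.0243
Step 3: D = 12.88 cm^2/s

12.88


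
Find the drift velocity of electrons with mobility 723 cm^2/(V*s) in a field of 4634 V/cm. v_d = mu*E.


Step 1: v_d = mu * E
Step 2: v_d = 723 * 4634 = 3350382
Step 3: v_d = 3.35e+06 cm/s

3.35e+06


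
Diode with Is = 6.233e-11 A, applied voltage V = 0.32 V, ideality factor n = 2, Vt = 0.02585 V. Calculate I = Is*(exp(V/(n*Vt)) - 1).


Step 1: V/(n*Vt) = 0.32/(2*0.02585) = 6.1896
Step 2: exp(6.1896) = 4.8765e+02
Step 3: I = 6.233e-11 * (4.8765e+02 - 1) = 3.03e-08 A

3.03e-08


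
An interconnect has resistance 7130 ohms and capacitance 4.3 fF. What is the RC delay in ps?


Step 1: tau = R * C
Step 2: tau = 7130 * 4.3 fF = 7130 * 4.3e-15 F
Step 3: tau = 3.0659e-11 s = 30.659 ps

30.659


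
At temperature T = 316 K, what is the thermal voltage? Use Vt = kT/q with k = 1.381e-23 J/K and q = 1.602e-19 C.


Step 1: kT = 1.381e-23 * 316 = 4.36396e-21 J
Step 2: Vt = kT/q = 4.36396e-21 / 1.602e-19
Step 3: Vt = 0.02724 V

0.02724


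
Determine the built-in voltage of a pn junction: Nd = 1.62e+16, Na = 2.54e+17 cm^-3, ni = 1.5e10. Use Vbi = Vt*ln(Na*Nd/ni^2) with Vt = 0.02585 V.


Step 1: Compute Na*Nd/ni^2 = 2.54e+17 * 1.62e+16 / (1.5e10)^2 = 1.8288e+13
Step 2: ln(1.8288e+13) = 30.5373
Step 3: Vbi = 0.02585 * 30.5373 = 0.789 V

0.789


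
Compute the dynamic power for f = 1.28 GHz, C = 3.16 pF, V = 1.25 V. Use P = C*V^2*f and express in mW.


Step 1: V^2 = 1.25^2 = 1.5625 V^2
Step 2: P = C*V^2*f = 3.16e-12 F * 1.5625 * 1.28e9 Hz
Step 3: P = 6.32e-03 W
Step 4: P = 6.32 mW

6.32


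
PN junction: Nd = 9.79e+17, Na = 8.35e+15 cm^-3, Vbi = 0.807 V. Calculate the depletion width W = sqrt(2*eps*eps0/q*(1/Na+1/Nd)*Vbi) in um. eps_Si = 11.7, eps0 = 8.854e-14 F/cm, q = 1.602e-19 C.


Step 1: 1/Na + 1/Nd = 1/8.35e+15 + 1/9.79e+17 = 1.20782e-16
Step 2: 2*eps*eps0/q = 2*11.7*8.854e-14/1.602e-19 = 1.293281e+07
Step 3: W^2 = 1.293281e+07 * 1.20782e-16 * 0.807 = 1.26057e-09
Step 4: W = sqrt(1.26057e-09) = 3.550e-05 cm = 0.355 um

0.355


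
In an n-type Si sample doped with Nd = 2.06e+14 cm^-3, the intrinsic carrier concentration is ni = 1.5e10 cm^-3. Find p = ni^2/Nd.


Step 1: Since Nd >> ni, n ≈ Nd = 2.06e+14 cm^-3
Step 2: p = ni^2 / n = (1.5e10)^2 / 2.06e+14
Step 3: p = 2.25e20 / 2.06e+14 = 1.09e+06 cm^-3

1.09e+06


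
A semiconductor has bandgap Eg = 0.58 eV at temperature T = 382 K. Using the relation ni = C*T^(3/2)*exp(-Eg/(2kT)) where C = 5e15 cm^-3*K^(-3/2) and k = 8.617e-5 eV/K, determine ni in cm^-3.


Step 1: Compute kT = 8.617e-5 * 382 = 0.03291694 eV
Step 2: Exponent = -Eg/(2kT) = -0.58/(2*0.03291694) = -8.81005
Step 3: T^(3/2) = 382^1.5 = 7466.12
Step 4: ni = 5e15 * 7466.12 * exp(-8.81005) = 5.57e+15 cm^-3

5.57e+15


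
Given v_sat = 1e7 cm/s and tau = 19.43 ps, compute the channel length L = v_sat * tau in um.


Step 1: tau in seconds = 19.43 ps * 1e-12 = 1.9430e-11 s
Step 2: L = v_sat * tau = 1e7 * 1.9430e-11 = 1.9430e-04 cm
Step 3: L in um = 1.9430e-04 * 1e4 = 1.943 um

1.943


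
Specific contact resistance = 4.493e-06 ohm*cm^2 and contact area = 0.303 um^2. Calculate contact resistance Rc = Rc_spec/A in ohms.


Step 1: Convert area to cm^2: 0.303 um^2 = 3.0300e-09 cm^2
Step 2: Rc = Rc_spec / A = 4.493e-06 / 3.0300e-09
Step 3: Rc = 1.48e+03 ohms

1.48e+03


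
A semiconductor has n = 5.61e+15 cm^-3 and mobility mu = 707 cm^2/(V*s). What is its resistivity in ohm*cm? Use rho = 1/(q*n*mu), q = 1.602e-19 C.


Step 1: sigma = q * n * mu = 1.602e-19 * 5.61e+15 * 707 = 6.35396e-01 S/cm
Step 2: rho = 1 / sigma = 1 / 6.35396e-01 = 1.574 ohm*cm

1.574


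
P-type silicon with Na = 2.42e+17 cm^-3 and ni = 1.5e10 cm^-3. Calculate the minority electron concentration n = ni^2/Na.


Step 1: Majority hole concentration p ≈ Na = 2.42e+17 cm^-3
Step 2: n = ni^2 / Na = (1.5e10)^2 / 2.42e+17
Step 3: n = 9.30e+02 cm^-3

9.30e+02


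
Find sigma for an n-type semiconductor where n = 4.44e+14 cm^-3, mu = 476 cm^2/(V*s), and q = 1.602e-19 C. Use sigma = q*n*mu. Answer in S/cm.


Step 1: sigma = q * n * mu
Step 2: sigma = 1.602e-19 * 4.44e+14 * 476
Step 3: sigma = 3.386e-02 S/cm

3.386e-02


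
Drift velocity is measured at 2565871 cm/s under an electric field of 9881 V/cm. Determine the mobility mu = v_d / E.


Step 1: mu = v_d / E
Step 2: mu = 2565871 / 9881
Step 3: mu = 259.68 cm^2/(V*s)

259.68


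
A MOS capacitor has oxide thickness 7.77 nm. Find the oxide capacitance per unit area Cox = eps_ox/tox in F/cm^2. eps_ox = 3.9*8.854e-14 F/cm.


Step 1: eps_ox = 3.9 * 8.854e-14 = 3.45306e-13 F/cm
Step 2: tox in cm = 7.77 nm * 1e-7 = 7.7700e-07 cm
Step 3: Cox = 3.45306e-13 / 7.7700e-07 = 4.44e-07 F/cm^2

4.44e-07


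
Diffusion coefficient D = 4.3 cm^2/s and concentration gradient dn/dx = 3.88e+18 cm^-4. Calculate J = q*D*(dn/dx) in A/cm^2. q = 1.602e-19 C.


Step 1: J = q * D * (dn/dx)
Step 2: J = 1.602e-19 * 4.3 * 3.88e+18
Step 3: J = 2.67e+00 A/cm^2

2.67e+00


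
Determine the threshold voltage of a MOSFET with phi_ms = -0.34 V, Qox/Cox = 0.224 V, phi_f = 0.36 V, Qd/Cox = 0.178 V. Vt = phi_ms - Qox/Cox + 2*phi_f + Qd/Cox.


Step 1: Vt = phi_ms - Qox/Cox + 2*phi_f + Qd/Cox
Step 2: Vt = -0.34 - 0.224 + 2*0.36 + 0.178
Step 3: Vt = -0.34 - 0.224 + 0.72 + 0.178
Step 4: Vt = 0.334 V

0.334


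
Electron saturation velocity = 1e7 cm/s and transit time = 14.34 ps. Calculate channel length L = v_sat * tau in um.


Step 1: tau in seconds = 14.34 ps * 1e-12 = 1.4340e-11 s
Step 2: L = v_sat * tau = 1e7 * 1.4340e-11 = 1.4340e-04 cm
Step 3: L in um = 1.4340e-04 * 1e4 = 1.434 um

1.434


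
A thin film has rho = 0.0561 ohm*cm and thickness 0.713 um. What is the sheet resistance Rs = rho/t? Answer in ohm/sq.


Step 1: Convert thickness to cm: t = 0.713 um = 7.1300e-05 cm
Step 2: Rs = rho / t = 0.0561 / 7.1300e-05
Step 3: Rs = 786.8 ohm/sq

786.8


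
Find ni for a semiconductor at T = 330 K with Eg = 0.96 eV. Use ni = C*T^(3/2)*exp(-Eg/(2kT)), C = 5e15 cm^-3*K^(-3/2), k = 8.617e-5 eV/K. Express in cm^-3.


Step 1: Compute kT = 8.617e-5 * 330 = 0.0284361 eV
Step 2: Exponent = -Eg/(2kT) = -0.96/(2*0.0284361) = -16.87995
Step 3: T^(3/2) = 330^1.5 = 5994.75
Step 4: ni = 5e15 * 5994.75 * exp(-16.87995) = 1.40e+12 cm^-3

1.40e+12


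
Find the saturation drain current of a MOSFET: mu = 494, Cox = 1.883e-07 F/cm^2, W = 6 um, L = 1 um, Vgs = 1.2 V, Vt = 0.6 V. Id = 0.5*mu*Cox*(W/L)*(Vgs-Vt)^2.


Step 1: Overdrive voltage Vov = Vgs - Vt = 1.2 - 0.6 = 0.6 V
Step 2: W/L = 6/1 = 6
Step 3: Id = 0.5 * 494 * 1.883e-07 * 6 * 0.6^2
Step 4: Id = 1.00e-04 A

1.00e-04


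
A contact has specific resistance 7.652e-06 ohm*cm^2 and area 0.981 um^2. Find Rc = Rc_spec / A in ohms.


Step 1: Convert area to cm^2: 0.981 um^2 = 9.8100e-09 cm^2
Step 2: Rc = Rc_spec / A = 7.652e-06 / 9.8100e-09
Step 3: Rc = 7.80e+02 ohms

7.80e+02


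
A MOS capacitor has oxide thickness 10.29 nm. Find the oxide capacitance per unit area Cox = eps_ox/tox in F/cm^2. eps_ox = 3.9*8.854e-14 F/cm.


Step 1: eps_ox = 3.9 * 8.854e-14 = 3.45306e-13 F/cm
Step 2: tox in cm = 10.29 nm * 1e-7 = 1.0290e-06 cm
Step 3: Cox = 3.45306e-13 / 1.0290e-06 = 3.36e-07 F/cm^2

3.36e-07


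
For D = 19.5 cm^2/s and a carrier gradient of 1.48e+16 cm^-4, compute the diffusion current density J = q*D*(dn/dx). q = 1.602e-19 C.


Step 1: J = q * D * (dn/dx)
Step 2: J = 1.602e-19 * 19.5 * 1.48e+16
Step 3: J = 4.62e-02 A/cm^2

4.62e-02


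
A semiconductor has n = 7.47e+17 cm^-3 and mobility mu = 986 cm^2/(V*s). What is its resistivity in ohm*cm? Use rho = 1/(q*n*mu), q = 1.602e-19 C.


Step 1: sigma = q * n * mu = 1.602e-19 * 7.47e+17 * 986 = 1.17994e+02 S/cm
Step 2: rho = 1 / sigma = 1 / 1.17994e+02 = 0.008475 ohm*cm

0.008475


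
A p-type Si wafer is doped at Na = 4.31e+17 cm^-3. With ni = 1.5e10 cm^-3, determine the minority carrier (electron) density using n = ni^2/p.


Step 1: Majority hole concentration p ≈ Na = 4.31e+17 cm^-3
Step 2: n = ni^2 / Na = (1.5e10)^2 / 4.31e+17
Step 3: n = 5.22e+02 cm^-3

5.22e+02


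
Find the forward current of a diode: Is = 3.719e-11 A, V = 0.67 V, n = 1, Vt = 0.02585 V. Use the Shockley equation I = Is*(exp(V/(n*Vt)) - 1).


Step 1: V/(n*Vt) = 0.67/(1*0.02585) = 25.9188
Step 2: exp(25.9188) = 1.8046e+11
Step 3: I = 3.719e-11 * (1.8046e+11 - 1) = 6.71e+00 A

6.71e+00


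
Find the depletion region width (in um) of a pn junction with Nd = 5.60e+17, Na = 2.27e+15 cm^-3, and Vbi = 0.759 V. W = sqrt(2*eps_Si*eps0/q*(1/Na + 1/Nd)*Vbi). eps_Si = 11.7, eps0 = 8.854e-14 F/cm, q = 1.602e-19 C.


Step 1: 1/Na + 1/Nd = 1/2.27e+15 + 1/5.60e+17 = 4.42314e-16
Step 2: 2*eps*eps0/q = 2*11.7*8.854e-14/1.602e-19 = 1.293281e+07
Step 3: W^2 = 1.293281e+07 * 4.42314e-16 * 0.759 = 4.34176e-09
Step 4: W = sqrt(4.34176e-09) = 6.589e-05 cm = 0.6589 um

0.6589


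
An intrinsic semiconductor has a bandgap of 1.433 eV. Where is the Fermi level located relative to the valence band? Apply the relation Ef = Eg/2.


Step 1: For an intrinsic semiconductor, the Fermi level sits at midgap.
Step 2: Ef = Eg / 2 = 1.433 / 2 = 0.7165 eV

0.7165


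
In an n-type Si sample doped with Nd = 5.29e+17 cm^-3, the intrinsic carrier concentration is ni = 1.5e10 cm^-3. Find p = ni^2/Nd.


Step 1: Since Nd >> ni, n ≈ Nd = 5.29e+17 cm^-3
Step 2: p = ni^2 / n = (1.5e10)^2 / 5.29e+17
Step 3: p = 2.25e20 / 5.29e+17 = 4.25e+02 cm^-3

4.25e+02


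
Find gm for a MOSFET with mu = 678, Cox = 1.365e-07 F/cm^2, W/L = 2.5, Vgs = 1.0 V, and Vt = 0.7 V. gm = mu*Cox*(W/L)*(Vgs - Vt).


Step 1: Vov = Vgs - Vt = 1.0 - 0.7 = 0.3 V
Step 2: gm = mu * Cox * (W/L) * Vov
Step 3: gm = 678 * 1.365e-07 * 2.5 * 0.3 = 6.94e-05 S

6.94e-05


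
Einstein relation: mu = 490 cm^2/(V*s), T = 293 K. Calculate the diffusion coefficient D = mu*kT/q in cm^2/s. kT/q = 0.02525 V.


Step 1: D = mu * (kT/q)
Step 2: D = 490 * 0.02525
Step 3: D = 12.37 cm^2/s

12.37


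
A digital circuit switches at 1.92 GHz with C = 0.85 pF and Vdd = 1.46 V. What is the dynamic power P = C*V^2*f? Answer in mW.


Step 1: V^2 = 1.46^2 = 2.1316 V^2
Step 2: P = C*V^2*f = 0.85e-12 F * 2.1316 * 1.92e9 Hz
Step 3: P = 3.4787712e-03 W
Step 4: P = 3.479 mW

3.479


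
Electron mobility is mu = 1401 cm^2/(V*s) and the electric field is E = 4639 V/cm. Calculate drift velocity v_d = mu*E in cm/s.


Step 1: v_d = mu * E
Step 2: v_d = 1401 * 4639 = 6499239
Step 3: v_d = 6.50e+06 cm/s

6.50e+06


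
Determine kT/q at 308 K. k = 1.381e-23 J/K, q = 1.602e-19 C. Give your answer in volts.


Step 1: kT = 1.381e-23 * 308 = 4.25348e-21 J
Step 2: Vt = kT/q = 4.25348e-21 / 1.602e-19
Step 3: Vt = 0.02655 V

0.02655


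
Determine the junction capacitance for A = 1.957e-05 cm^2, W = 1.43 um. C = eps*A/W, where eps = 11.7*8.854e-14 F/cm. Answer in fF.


Step 1: eps_Si = 11.7 * 8.854e-14 = 1.035918e-12 F/cm
Step 2: W in cm = 1.43 * 1e-4 = 1.43e-04 cm
Step 3: C = 1.035918e-12 * 1.957e-05 / 1.43e-04 = 1.417686e-13 F
Step 4: C = 141.77 fF

141.77


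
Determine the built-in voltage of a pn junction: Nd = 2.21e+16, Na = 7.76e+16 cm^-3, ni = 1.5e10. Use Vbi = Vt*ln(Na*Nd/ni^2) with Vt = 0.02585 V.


Step 1: Compute Na*Nd/ni^2 = 7.76e+16 * 2.21e+16 / (1.5e10)^2 = 7.6220e+12
Step 2: ln(7.6220e+12) = 29.6621
Step 3: Vbi = 0.02585 * 29.6621 = 0.767 V

0.767


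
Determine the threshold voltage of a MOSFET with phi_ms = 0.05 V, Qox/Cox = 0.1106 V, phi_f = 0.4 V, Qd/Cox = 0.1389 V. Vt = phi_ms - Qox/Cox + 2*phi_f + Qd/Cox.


Step 1: Vt = phi_ms - Qox/Cox + 2*phi_f + Qd/Cox
Step 2: Vt = 0.05 - 0.1106 + 2*0.4 + 0.1389
Step 3: Vt = 0.05 - 0.1106 + 0.8 + 0.1389
Step 4: Vt = 0.8783 V

0.8783


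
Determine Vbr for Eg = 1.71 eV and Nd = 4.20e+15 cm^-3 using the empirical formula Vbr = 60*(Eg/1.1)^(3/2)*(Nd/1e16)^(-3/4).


Step 1: Eg/1.1 = 1.71/1.1 = 1.554545
Step 2: (Eg/1.1)^1.5 = 1.554545^1.5 = 1.938228
Step 3: (Nd/1e16)^(-0.75) = (0.42)^(-0.75) = 1.916739
Step 4: Vbr = 60 * 1.938228 * 1.916739 = 222.9 V

222.9


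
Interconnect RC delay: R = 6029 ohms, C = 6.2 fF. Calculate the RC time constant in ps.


Step 1: tau = R * C
Step 2: tau = 6029 * 6.2 fF = 6029 * 6.2e-15 F
Step 3: tau = 3.73798e-11 s = 37.3798 ps

37.3798


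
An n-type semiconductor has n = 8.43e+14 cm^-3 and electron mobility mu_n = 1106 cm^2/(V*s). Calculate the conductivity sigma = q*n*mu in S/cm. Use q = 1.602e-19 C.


Step 1: sigma = q * n * mu
Step 2: sigma = 1.602e-19 * 8.43e+14 * 1106
Step 3: sigma = 1.494e-01 S/cm

1.494e-01


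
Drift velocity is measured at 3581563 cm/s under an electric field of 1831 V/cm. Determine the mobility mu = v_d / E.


Step 1: mu = v_d / E
Step 2: mu = 3581563 / 1831
Step 3: mu = 1956.07 cm^2/(V*s)

1956.07


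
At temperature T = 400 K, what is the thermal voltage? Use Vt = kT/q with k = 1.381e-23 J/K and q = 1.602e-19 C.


Step 1: kT = 1.381e-23 * 400 = 5.524e-21 J
Step 2: Vt = kT/q = 5.524e-21 / 1.602e-19
Step 3: Vt = 0.03448 V

0.03448


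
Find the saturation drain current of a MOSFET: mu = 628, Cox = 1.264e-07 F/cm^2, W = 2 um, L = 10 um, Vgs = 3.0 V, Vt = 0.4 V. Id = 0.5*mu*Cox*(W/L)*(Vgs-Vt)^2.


Step 1: Overdrive voltage Vov = Vgs - Vt = 3.0 - 0.4 = 2.6 V
Step 2: W/L = 2/10 = 0.2
Step 3: Id = 0.5 * 628 * 1.264e-07 * 0.2 * 2.6^2
Step 4: Id = 5.37e-05 A

5.37e-05


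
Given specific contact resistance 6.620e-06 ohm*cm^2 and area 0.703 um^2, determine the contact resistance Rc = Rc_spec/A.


Step 1: Convert area to cm^2: 0.703 um^2 = 7.0300e-09 cm^2
Step 2: Rc = Rc_spec / A = 6.620e-06 / 7.0300e-09
Step 3: Rc = 9.42e+02 ohms

9.42e+02


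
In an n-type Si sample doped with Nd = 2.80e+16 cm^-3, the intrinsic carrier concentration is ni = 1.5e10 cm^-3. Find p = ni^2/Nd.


Step 1: Since Nd >> ni, n ≈ Nd = 2.80e+16 cm^-3
Step 2: p = ni^2 / n = (1.5e10)^2 / 2.80e+16
Step 3: p = 2.25e20 / 2.80e+16 = 8.04e+03 cm^-3

8.04e+03


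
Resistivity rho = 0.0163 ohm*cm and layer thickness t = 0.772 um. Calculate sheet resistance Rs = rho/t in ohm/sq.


Step 1: Convert thickness to cm: t = 0.772 um = 7.7200e-05 cm
Step 2: Rs = rho / t = 0.0163 / 7.7200e-05
Step 3: Rs = 211.1 ohm/sq

211.1


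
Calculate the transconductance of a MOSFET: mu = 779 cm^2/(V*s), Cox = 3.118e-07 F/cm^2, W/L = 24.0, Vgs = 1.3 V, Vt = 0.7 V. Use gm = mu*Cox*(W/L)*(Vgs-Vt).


Step 1: Vov = Vgs - Vt = 1.3 - 0.7 = 0.6 V
Step 2: gm = mu * Cox * (W/L) * Vov
Step 3: gm = 779 * 3.118e-07 * 24.0 * 0.6 = 3.50e-03 S

3.50e-03


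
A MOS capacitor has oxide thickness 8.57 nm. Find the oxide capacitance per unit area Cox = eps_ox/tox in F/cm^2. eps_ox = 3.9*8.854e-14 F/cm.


Step 1: eps_ox = 3.9 * 8.854e-14 = 3.45306e-13 F/cm
Step 2: tox in cm = 8.57 nm * 1e-7 = 8.5700e-07 cm
Step 3: Cox = 3.45306e-13 / 8.5700e-07 = 4.03e-07 F/cm^2

4.03e-07


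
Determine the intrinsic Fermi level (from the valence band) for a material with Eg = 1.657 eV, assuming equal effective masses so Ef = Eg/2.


Step 1: For an intrinsic semiconductor, the Fermi level sits at midgap.
Step 2: Ef = Eg / 2 = 1.657 / 2 = 0.8285 eV

0.8285


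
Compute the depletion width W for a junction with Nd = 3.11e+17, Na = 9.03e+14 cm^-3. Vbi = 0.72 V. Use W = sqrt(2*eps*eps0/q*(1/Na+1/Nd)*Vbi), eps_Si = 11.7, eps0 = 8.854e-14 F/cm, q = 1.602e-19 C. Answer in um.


Step 1: 1/Na + 1/Nd = 1/9.03e+14 + 1/3.11e+17 = 1.11064e-15
Step 2: 2*eps*eps0/q = 2*11.7*8.854e-14/1.602e-19 = 1.293281e+07
Step 3: W^2 = 1.293281e+07 * 1.11064e-15 * 0.72 = 1.03419e-08
Step 4: W = sqrt(1.03419e-08) = 1.017e-04 cm = 1.017 um

1.017


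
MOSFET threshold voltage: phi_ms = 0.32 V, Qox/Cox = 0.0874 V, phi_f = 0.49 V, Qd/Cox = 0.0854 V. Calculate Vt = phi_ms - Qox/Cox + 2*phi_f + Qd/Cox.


Step 1: Vt = phi_ms - Qox/Cox + 2*phi_f + Qd/Cox
Step 2: Vt = 0.32 - 0.0874 + 2*0.49 + 0.0854
Step 3: Vt = 0.32 - 0.0874 + 0.98 + 0.0854
Step 4: Vt = 1.298 V

1.298


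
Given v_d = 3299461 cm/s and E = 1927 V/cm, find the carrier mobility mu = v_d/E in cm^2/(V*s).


Step 1: mu = v_d / E
Step 2: mu = 3299461 / 1927
Step 3: mu = 1712.23 cm^2/(V*s)

1712.23


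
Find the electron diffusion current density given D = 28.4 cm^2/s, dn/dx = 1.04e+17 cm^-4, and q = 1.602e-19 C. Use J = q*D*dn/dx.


Step 1: J = q * D * (dn/dx)
Step 2: J = 1.602e-19 * 28.4 * 1.04e+17
Step 3: J = 4.73e-01 A/cm^2

4.73e-01


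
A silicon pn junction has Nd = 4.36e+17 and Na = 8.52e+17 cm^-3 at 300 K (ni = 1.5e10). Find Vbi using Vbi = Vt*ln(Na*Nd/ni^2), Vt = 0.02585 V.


Step 1: Compute Na*Nd/ni^2 = 8.52e+17 * 4.36e+17 / (1.5e10)^2 = 1.6510e+15
Step 2: ln(1.6510e+15) = 35.0402
Step 3: Vbi = 0.02585 * 35.0402 = 0.906 V

0.906


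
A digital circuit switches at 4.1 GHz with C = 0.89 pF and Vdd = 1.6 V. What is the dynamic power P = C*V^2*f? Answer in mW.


Step 1: V^2 = 1.6^2 = 2.56 V^2
Step 2: P = C*V^2*f = 0.89e-12 F * 2.56 * 4.1e9 Hz
Step 3: P = 9.34144e-03 W
Step 4: P = 9.341 mW

9.341


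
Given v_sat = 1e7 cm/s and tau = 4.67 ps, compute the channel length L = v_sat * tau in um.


Step 1: tau in seconds = 4.67 ps * 1e-12 = 4.6700e-12 s
Step 2: L = v_sat * tau = 1e7 * 4.6700e-12 = 4.6700e-05 cm
Step 3: L in um = 4.6700e-05 * 1e4 = 0.467 um

0.467


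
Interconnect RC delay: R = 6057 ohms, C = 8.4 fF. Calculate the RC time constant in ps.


Step 1: tau = R * C
Step 2: tau = 6057 * 8.4 fF = 6057 * 8.4e-15 F
Step 3: tau = 5.08788e-11 s = 50.8788 ps

50.8788


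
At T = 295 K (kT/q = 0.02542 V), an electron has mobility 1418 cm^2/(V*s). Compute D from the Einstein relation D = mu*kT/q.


Step 1: D = mu * (kT/q)
Step 2: D = 1418 * 0.02542
Step 3: D = 36.05 cm^2/s

36.05


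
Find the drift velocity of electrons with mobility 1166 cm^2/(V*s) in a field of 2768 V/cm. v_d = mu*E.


Step 1: v_d = mu * E
Step 2: v_d = 1166 * 2768 = 3227488
Step 3: v_d = 3.23e+06 cm/s

3.23e+06


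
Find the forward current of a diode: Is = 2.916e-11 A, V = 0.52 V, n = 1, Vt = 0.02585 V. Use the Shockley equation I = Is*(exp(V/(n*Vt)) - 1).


Step 1: V/(n*Vt) = 0.52/(1*0.02585) = 20.1161
Step 2: exp(20.1161) = 5.4489e+08
Step 3: I = 2.916e-11 * (5.4489e+08 - 1) = 1.59e-02 A

1.59e-02


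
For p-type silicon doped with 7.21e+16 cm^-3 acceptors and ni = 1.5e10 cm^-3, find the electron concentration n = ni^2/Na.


Step 1: Majority hole concentration p ≈ Na = 7.21e+16 cm^-3
Step 2: n = ni^2 / Na = (1.5e10)^2 / 7.21e+16
Step 3: n = 3.12e+03 cm^-3

3.12e+03


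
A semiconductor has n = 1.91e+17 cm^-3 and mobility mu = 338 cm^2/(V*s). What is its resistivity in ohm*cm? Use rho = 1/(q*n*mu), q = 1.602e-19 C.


Step 1: sigma = q * n * mu = 1.602e-19 * 1.91e+17 * 338 = 1.03422e+01 S/cm
Step 2: rho = 1 / sigma = 1 / 1.03422e+01 = 0.09669 ohm*cm

0.09669


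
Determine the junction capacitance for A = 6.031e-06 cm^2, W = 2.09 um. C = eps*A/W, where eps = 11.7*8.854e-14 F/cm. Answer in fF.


Step 1: eps_Si = 11.7 * 8.854e-14 = 1.035918e-12 F/cm
Step 2: W in cm = 2.09 * 1e-4 = 2.09e-04 cm
Step 3: C = 1.035918e-12 * 6.031e-06 / 2.09e-04 = 2.989293e-14 F
Step 4: C = 29.89 fF

29.89


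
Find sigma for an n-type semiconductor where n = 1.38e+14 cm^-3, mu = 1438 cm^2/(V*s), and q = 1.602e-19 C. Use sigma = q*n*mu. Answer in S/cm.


Step 1: sigma = q * n * mu
Step 2: sigma = 1.602e-19 * 1.38e+14 * 1438
Step 3: sigma = 3.179e-02 S/cm

3.179e-02


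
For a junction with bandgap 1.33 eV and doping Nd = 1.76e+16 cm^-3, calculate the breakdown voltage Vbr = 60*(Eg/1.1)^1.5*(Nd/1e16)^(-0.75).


Step 1: Eg/1.1 = 1.33/1.1 = 1.209091
Step 2: (Eg/1.1)^1.5 = 1.209091^1.5 = 1.329500
Step 3: (Nd/1e16)^(-0.75) = (1.76)^(-0.75) = 0.654433
Step 4: Vbr = 60 * 1.329500 * 0.654433 = 52.2 V

52.2


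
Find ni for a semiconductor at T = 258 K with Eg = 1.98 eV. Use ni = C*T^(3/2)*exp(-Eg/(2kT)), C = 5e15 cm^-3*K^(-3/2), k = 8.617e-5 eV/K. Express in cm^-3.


Step 1: Compute kT = 8.617e-5 * 258 = 0.02223186 eV
Step 2: Exponent = -Eg/(2kT) = -1.98/(2*0.02223186) = -44.53069
Step 3: T^(3/2) = 258^1.5 = 4144.09
Step 4: ni = 5e15 * 4144.09 * exp(-44.53069) = 9.48e-01 cm^-3

9.48e-01


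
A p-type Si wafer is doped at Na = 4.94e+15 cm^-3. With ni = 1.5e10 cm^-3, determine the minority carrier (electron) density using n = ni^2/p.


Step 1: Majority hole concentration p ≈ Na = 4.94e+15 cm^-3
Step 2: n = ni^2 / Na = (1.5e10)^2 / 4.94e+15
Step 3: n = 4.55e+04 cm^-3

4.55e+04


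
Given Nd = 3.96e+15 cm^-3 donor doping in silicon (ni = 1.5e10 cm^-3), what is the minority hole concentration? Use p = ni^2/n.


Step 1: Since Nd >> ni, n ≈ Nd = 3.96e+15 cm^-3
Step 2: p = ni^2 / n = (1.5e10)^2 / 3.96e+15
Step 3: p = 2.25e20 / 3.96e+15 = 5.68e+04 cm^-3

5.68e+04


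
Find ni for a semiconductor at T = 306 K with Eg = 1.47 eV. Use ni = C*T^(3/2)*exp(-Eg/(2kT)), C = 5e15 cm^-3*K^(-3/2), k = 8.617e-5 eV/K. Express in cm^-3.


Step 1: Compute kT = 8.617e-5 * 306 = 0.02636802 eV
Step 2: Exponent = -Eg/(2kT) = -1.47/(2*0.02636802) = -27.87468
Step 3: T^(3/2) = 306^1.5 = 5352.81
Step 4: ni = 5e15 * 5352.81 * exp(-27.87468) = 2.10e+07 cm^-3

2.10e+07


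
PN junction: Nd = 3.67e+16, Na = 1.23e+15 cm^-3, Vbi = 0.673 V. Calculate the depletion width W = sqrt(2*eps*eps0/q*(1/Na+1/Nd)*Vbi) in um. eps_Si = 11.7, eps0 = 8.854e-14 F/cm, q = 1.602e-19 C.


Step 1: 1/Na + 1/Nd = 1/1.23e+15 + 1/3.67e+16 = 8.40256e-16
Step 2: 2*eps*eps0/q = 2*11.7*8.854e-14/1.602e-19 = 1.293281e+07
Step 3: W^2 = 1.293281e+07 * 8.40256e-16 * 0.673 = 7.31340e-09
Step 4: W = sqrt(7.31340e-09) = 8.552e-05 cm = 0.8552 um

0.8552


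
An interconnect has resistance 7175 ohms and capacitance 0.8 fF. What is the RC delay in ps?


Step 1: tau = R * C
Step 2: tau = 7175 * 0.8 fF = 7175 * 8.0e-16 F
Step 3: tau = 5.74e-12 s = 5.74 ps

5.74


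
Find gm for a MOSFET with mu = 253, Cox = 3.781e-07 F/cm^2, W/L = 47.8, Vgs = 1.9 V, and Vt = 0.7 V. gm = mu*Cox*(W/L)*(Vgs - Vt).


Step 1: Vov = Vgs - Vt = 1.9 - 0.7 = 1.2 V
Step 2: gm = mu * Cox * (W/L) * Vov
Step 3: gm = 253 * 3.781e-07 * 47.8 * 1.2 = 5.49e-03 S

5.49e-03


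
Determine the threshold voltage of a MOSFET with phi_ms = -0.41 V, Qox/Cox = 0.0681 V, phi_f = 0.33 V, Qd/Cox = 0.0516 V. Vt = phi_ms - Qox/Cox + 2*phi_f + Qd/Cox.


Step 1: Vt = phi_ms - Qox/Cox + 2*phi_f + Qd/Cox
Step 2: Vt = -0.41 - 0.0681 + 2*0.33 + 0.0516
Step 3: Vt = -0.41 - 0.0681 + 0.66 + 0.0516
Step 4: Vt = 0.2335 V

0.2335


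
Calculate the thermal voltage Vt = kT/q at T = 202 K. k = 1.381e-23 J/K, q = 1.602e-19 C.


Step 1: kT = 1.381e-23 * 202 = 2.78962e-21 J
Step 2: Vt = kT/q = 2.78962e-21 / 1.602e-19
Step 3: Vt = 0.01741 V

0.01741


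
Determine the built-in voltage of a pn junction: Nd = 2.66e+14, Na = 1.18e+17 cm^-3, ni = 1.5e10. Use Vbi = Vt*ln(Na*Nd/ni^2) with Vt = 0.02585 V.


Step 1: Compute Na*Nd/ni^2 = 1.18e+17 * 2.66e+14 / (1.5e10)^2 = 1.3950e+11
Step 2: ln(1.3950e+11) = 25.6613
Step 3: Vbi = 0.02585 * 25.6613 = 0.663 V

0.663


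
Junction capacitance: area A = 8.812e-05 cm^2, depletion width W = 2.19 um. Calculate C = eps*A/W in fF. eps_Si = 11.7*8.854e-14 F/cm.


Step 1: eps_Si = 11.7 * 8.854e-14 = 1.035918e-12 F/cm
Step 2: W in cm = 2.19 * 1e-4 = 2.19e-04 cm
Step 3: C = 1.035918e-12 * 8.812e-05 / 2.19e-04 = 4.168269e-13 F
Step 4: C = 416.83 fF

416.83


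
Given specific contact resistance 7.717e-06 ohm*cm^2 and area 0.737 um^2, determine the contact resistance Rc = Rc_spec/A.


Step 1: Convert area to cm^2: 0.737 um^2 = 7.3700e-09 cm^2
Step 2: Rc = Rc_spec / A = 7.717e-06 / 7.3700e-09
Step 3: Rc = 1.05e+03 ohms

1.05e+03


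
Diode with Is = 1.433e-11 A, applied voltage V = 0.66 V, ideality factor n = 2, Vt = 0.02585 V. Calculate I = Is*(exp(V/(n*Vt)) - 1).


Step 1: V/(n*Vt) = 0.66/(2*0.02585) = 12.7660
Step 2: exp(12.7660) = 3.5011e+05
Step 3: I = 1.433e-11 * (3.5011e+05 - 1) = 5.02e-06 A

5.02e-06


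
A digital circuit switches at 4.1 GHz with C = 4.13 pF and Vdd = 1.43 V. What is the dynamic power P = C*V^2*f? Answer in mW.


Step 1: V^2 = 1.43^2 = 2.0449 V^2
Step 2: P = C*V^2*f = 4.13e-12 F * 2.0449 * 4.1e9 Hz
Step 3: P = 3.46262917e-02 W
Step 4: P = 34.626 mW

34.626


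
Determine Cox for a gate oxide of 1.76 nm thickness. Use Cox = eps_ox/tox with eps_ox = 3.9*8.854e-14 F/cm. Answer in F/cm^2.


Step 1: eps_ox = 3.9 * 8.854e-14 = 3.45306e-13 F/cm
Step 2: tox in cm = 1.76 nm * 1e-7 = 1.7600e-07 cm
Step 3: Cox = 3.45306e-13 / 1.7600e-07 = 1.96e-06 F/cm^2

1.96e-06


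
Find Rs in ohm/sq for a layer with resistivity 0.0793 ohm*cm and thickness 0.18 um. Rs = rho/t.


Step 1: Convert thickness to cm: t = 0.18 um = 1.8000e-05 cm
Step 2: Rs = rho / t = 0.0793 / 1.8000e-05
Step 3: Rs = 4405.6 ohm/sq

4405.6


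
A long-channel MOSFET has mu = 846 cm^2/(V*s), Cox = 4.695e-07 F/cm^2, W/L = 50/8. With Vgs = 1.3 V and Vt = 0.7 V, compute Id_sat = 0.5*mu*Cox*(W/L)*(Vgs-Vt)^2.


Step 1: Overdrive voltage Vov = Vgs - Vt = 1.3 - 0.7 = 0.6 V
Step 2: W/L = 50/8 = 6.25
Step 3: Id = 0.5 * 846 * 4.695e-07 * 6.25 * 0.6^2
Step 4: Id = 4.47e-04 A

4.47e-04


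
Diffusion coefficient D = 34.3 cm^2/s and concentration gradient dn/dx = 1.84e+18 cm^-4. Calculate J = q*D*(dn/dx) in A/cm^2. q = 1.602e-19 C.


Step 1: J = q * D * (dn/dx)
Step 2: J = 1.602e-19 * 34.3 * 1.84e+18
Step 3: J = 1.01e+01 A/cm^2

1.01e+01


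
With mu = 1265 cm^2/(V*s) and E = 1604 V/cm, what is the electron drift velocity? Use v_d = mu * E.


Step 1: v_d = mu * E
Step 2: v_d = 1265 * 1604 = 2029060
Step 3: v_d = 2.03e+06 cm/s

2.03e+06


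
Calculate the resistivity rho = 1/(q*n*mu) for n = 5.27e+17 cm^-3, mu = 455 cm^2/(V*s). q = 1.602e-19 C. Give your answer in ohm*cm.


Step 1: sigma = q * n * mu = 1.602e-19 * 5.27e+17 * 455 = 3.84136e+01 S/cm
Step 2: rho = 1 / sigma = 1 / 3.84136e+01 = 0.02603 ohm*cm

0.02603


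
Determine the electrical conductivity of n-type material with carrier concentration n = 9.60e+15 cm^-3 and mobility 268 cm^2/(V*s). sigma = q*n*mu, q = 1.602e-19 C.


Step 1: sigma = q * n * mu
Step 2: sigma = 1.602e-19 * 9.60e+15 * 268
Step 3: sigma = 4.122e-01 S/cm

4.122e-01


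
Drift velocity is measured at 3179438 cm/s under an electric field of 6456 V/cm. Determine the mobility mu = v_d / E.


Step 1: mu = v_d / E
Step 2: mu = 3179438 / 6456
Step 3: mu = 492.48 cm^2/(V*s)

492.48


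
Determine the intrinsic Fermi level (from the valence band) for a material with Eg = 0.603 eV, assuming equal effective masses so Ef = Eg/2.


Step 1: For an intrinsic semiconductor, the Fermi level sits at midgap.
Step 2: Ef = Eg / 2 = 0.603 / 2 = 0.3015 eV

0.3015


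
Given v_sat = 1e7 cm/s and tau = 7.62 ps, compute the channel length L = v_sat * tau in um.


Step 1: tau in seconds = 7.62 ps * 1e-12 = 7.6200e-12 s
Step 2: L = v_sat * tau = 1e7 * 7.6200e-12 = 7.6200e-05 cm
Step 3: L in um = 7.6200e-05 * 1e4 = 0.762 um

0.762


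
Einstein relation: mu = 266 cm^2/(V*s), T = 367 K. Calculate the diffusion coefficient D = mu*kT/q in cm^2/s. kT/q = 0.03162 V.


Step 1: D = mu * (kT/q)
Step 2: D = 266 * 0.03162
Step 3: D = 8.41 cm^2/s

8.41
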